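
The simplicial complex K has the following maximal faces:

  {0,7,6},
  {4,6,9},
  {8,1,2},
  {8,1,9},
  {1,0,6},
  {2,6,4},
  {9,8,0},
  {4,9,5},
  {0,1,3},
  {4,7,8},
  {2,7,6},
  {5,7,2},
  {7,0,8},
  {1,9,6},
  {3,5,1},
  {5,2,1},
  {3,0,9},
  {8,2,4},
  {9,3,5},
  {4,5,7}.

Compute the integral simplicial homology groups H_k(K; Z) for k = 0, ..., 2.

Order the vertices as 0 < 1 < 2 < 3 < 4 < 5 < 6 < 7 < 8 < 9. Listing each simplex with vertices in this order, K has dimension 2 with simplices:

  0-simplices (10): [0], [1], [2], [3], [4], [5], [6], [7], [8], [9]
  1-simplices (30): (30 of them)
  2-simplices (20): (20 of them)

Hence C_0 ≅ Z^10, C_1 ≅ Z^30, C_2 ≅ Z^20.

Boundary ∂_1: C_1 → C_0 maps an edge to its endpoints' difference, ∂[p,q] = q − p. For instance
  ∂[0,1] = [1] − [0].
The 10×30 boundary matrix has rank 9 and Smith normal form diag(1,1,1,1,1,1,1,1,1).

The boundary map ∂_2: C_2 → C_1 maps a triangle to the signed sum of its edges. For instance
  ∂[0,6,7] = [6,7] − [0,7] + [0,6],
  ∂[1,2,5] = [2,5] − [1,5] + [1,2].
This gives a 30×20 integer matrix of rank 20; reducing to Smith normal form yields diagonal entries (1,1,1,1,1,1,1,1,1,1,1,1,1,1,1,1,1,1,1,2).

Now H_k = ker ∂_k / im ∂_{k+1}, so:

  H_0: rank C_0 − rank ∂_1 = 10 − 9 = 1, and the invariant factors of ∂_1 are all 1, so H_0 = Z.
  H_1: rank ker ∂_1 − rank ∂_2 = (30 − 9) − 20 = 1, and ∂_2 has invariant factor 2 > 1, so H_1 = Z ⊕ Z/2.
  H_2: rank ker ∂_2 − rank ∂_3 = (20 − 20) − 0 = 0, and there is no ∂_3, so H_2 = 0.

H_0 ≅ Z,  H_1 ≅ Z ⊕ Z/2,  H_2 = 0.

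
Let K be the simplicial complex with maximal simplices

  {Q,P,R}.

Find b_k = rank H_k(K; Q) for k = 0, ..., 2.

b_0 = 1, b_1 = 0, b_2 = 0.

K has 3 vertices, 3 edges, 1 triangle.
rank ∂_0 = 0, rank ∂_1 = 2 ⇒ b_0 = 3 − 0 − 2 = 1; all invariant factors of ∂_1 are 1 so no torsion. So H_0 = Z.
rank ∂_1 = 2, rank ∂_2 = 1 ⇒ b_1 = 3 − 2 − 1 = 0; all invariant factors of ∂_2 are 1 so no torsion. So H_1 = 0.
rank ∂_2 = 1, rank ∂_3 = 0 ⇒ b_2 = 1 − 1 − 0 = 0. So H_2 = 0.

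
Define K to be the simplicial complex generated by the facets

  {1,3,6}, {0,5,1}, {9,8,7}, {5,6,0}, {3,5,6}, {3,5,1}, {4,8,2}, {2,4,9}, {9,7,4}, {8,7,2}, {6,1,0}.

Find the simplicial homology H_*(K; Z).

Take the total order 0 < 1 < 2 < 3 < 4 < 5 < 6 < 7 < 8 < 9 on the vertex set. Then K (dimension 2) consists of the simplices:

  0-simplices (10): [0], [1], [2], [3], [4], [5], [6], [7], [8], [9]
  1-simplices (19): [0,1], [0,5], [0,6], [1,3], [1,5], [1,6], [2,4], [2,7], [2,8], [2,9], [3,5], [3,6], [4,7], [4,8], [4,9], [5,6], [7,8], [7,9], [8,9]
  2-simplices (11): [0,1,5], [0,1,6], [0,5,6], [1,3,5], [1,3,6], [2,4,8], [2,4,9], [2,7,8], [3,5,6], [4,7,9], [7,8,9]

giving chain groups C_0 ≅ Z^10, C_1 ≅ Z^19, C_2 ≅ Z^11.

Boundary ∂_1: C_1 → C_0 is given by ∂[p,q] = [q] − [p]. For instance
  ∂[5,6] = [6] − [5].
The 10×19 boundary matrix has rank 8 and Smith normal form diag(1,1,1,1,1,1,1,1).

∂_2: C_2 → C_1 acts by ∂[p,q,r] = [q,r] − [p,r] + [p,q]. For instance
  ∂[7,8,9] = [8,9] − [7,9] + [7,8],
  ∂[1,3,5] = [3,5] − [1,5] + [1,3].
This gives a 19×11 integer matrix of rank 10; reducing to Smith normal form yields diagonal entries (1,1,1,1,1,1,1,1,1,1).

Computing H_k = (kernel of ∂_k) / (image of ∂_{k+1}):

  H_0: rank C_0 − rank ∂_1 = 10 − 8 = 2, and the invariant factors of ∂_1 are all 1, so H_0 = Z^2.
  H_1: rank ker ∂_1 − rank ∂_2 = (19 − 8) − 10 = 1, and the invariant factors of ∂_2 are all 1, so H_1 = Z.
  H_2: rank ker ∂_2 − rank ∂_3 = (11 − 10) − 0 = 1, and there is no ∂_3, so H_2 = Z.

H_0 = Z^2,  H_1 = Z,  H_2 = Z.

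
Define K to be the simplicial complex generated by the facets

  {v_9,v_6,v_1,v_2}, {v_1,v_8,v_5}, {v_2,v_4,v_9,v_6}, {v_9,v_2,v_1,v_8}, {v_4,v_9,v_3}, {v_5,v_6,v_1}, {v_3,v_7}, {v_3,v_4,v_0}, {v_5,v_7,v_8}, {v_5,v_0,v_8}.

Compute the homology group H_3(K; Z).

H_3 ≅ 0.

Fix the vertex order v_0 < v_1 < v_2 < v_3 < v_4 < v_5 < v_6 < v_7 < v_8 < v_9 and write every simplex with vertices in increasing order. Then dim K = 3 and the simplices of K are:

  0-simplices (10): [v_0], [v_1], [v_2], [v_3], [v_4], [v_5], [v_6], [v_7], [v_8], [v_9]
  1-simplices (24): (24 of them)
  2-simplices (16): (16 of them)
  3-simplices (3): [v_1,v_2,v_6,v_9], [v_1,v_2,v_8,v_9], [v_2,v_4,v_6,v_9]

so the chain groups are C_0 ≅ Z^10, C_1 ≅ Z^24, C_2 ≅ Z^16, C_3 ≅ Z^3.

The boundary map ∂_1: C_1 → C_0 is given by ∂[p,q] = [q] − [p]. For instance
  ∂[v_5,v_7] = [v_7] − [v_5].
This gives a 10×24 integer matrix of rank 9; reducing to Smith normal form yields diagonal entries (1,1,1,1,1,1,1,1,1).

Boundary ∂_2: C_2 → C_1 acts by ∂[p,q,r] = [q,r] − [p,r] + [p,q]. For instance
  ∂[v_5,v_7,v_8] = [v_7,v_8] − [v_5,v_8] + [v_5,v_7],
  ∂[v_3,v_4,v_9] = [v_4,v_9] − [v_3,v_9] + [v_3,v_4].
The 24×16 boundary matrix has rank 13 and Smith normal form diag(1,1,1,1,1,1,1,1,1,1,1,1,1).

∂_3: C_3 → C_2 sends each 3-simplex σ to the alternating sum Σ_i (−1)^i (σ with its i-th vertex removed). For instance
  ∂[v_2,v_4,v_6,v_9] = [v_4,v_6,v_9] − [v_2,v_6,v_9] + [v_2,v_4,v_9] − [v_2,v_4,v_6],
  ∂[v_1,v_2,v_6,v_9] = [v_2,v_6,v_9] − [v_1,v_6,v_9] + [v_1,v_2,v_9] − [v_1,v_2,v_6].
The 16×3 boundary matrix has rank 3 and Smith normal form diag(1,1,1).

Now H_k = ker ∂_k / im ∂_{k+1}, so:

  H_3: rank ker ∂_3 − rank ∂_4 = (3 − 3) − 0 = 0, and there is no ∂_4, so H_3 ≅ 0.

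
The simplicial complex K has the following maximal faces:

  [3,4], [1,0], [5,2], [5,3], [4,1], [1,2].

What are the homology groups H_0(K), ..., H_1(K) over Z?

H_0 ≅ Z,  H_1 ≅ Z.

We work with the vertex ordering 0 < 1 < 2 < 3 < 4 < 5. The simplices of K, each written with vertices in increasing order, are:

  0-simplices (6): [0], [1], [2], [3], [4], [5]
  1-simplices (6): [0,1], [1,2], [1,4], [2,5], [3,4], [3,5]

giving chain groups C_0 ≅ Z^6, C_1 ≅ Z^6.

∂_1: C_1 → C_0 maps an edge to its endpoints' difference, ∂[p,q] = q − p.
This gives a 6×6 integer matrix of rank 5; reducing to Smith normal form yields diagonal entries (1,1,1,1,1).

From H_k ≅ ker(∂_k) / im(∂_{k+1}) we obtain:

  H_0: rank C_0 − rank ∂_1 = 6 − 5 = 1, and the invariant factors of ∂_1 are all 1, so H_0 ≅ Z.
  H_1: rank ker ∂_1 − rank ∂_2 = (6 − 5) − 0 = 1, and there is no ∂_2, so H_1 ≅ Z.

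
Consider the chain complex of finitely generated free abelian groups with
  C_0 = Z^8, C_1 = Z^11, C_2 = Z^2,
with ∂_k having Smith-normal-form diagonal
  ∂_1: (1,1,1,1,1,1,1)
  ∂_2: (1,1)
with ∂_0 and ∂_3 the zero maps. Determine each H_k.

H_0: b_0 = 8 − 0 − 7 = 1; torsion from ∂_1 factors > 1: none. So H_0 = Z.
H_1: b_1 = 11 − 7 − 2 = 2; torsion from ∂_2 factors > 1: none. So H_1 = Z^2.
H_2: b_2 = 2 − 2 − 0 = 0; torsion from ∂_3 factors > 1: none. So H_2 = 0.

H_0 = Z,  H_1 = Z^2,  H_2 = 0.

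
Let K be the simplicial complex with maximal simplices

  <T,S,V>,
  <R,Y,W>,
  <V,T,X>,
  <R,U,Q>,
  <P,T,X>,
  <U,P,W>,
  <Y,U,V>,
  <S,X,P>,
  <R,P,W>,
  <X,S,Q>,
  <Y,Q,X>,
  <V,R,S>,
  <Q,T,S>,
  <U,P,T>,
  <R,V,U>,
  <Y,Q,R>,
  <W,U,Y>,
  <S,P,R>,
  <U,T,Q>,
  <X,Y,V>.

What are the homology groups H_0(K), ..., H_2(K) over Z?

Order the vertices as P < Q < R < S < T < U < V < W < X < Y. Listing each simplex with vertices in this order, K has dimension 2 with simplices:

  0-simplices (10): P, Q, R, S, T, U, V, W, X, Y
  1-simplices (30): PR, PS, PT, PU, PW, PX, QR, QS, QT, QU, QX, QY, RS, RU, RV, RW, RY, ST, SV, SX, TU, TV, TX, UV, UW, UY, VX, VY, WY, XY
  2-simplices (20): PRS, PRW, PSX, PTU, PTX, PUW, QRU, QRY, QST, QSX, QTU, QXY, RSV, RUV, RWY, STV, TVX, UVY, UWY, VXY

giving chain groups C_0 ≅ Z^10, C_1 ≅ Z^30, C_2 ≅ Z^20.

∂_1: C_1 → C_0 sends each edge [p,q] (with p < q) to q − p.
This gives a 10×30 integer matrix of rank 9; reducing to Smith normal form yields diagonal entries (1,1,1,1,1,1,1,1,1).

Boundary ∂_2: C_2 → C_1 maps a triangle to the signed sum of its edges. For instance
  ∂QSX = SX − QX + QS,
  ∂PRS = RS − PS + PR.
This gives a 30×20 integer matrix of rank 20; reducing to Smith normal form yields diagonal entries (1,1,1,1,1,1,1,1,1,1,1,1,1,1,1,1,1,1,1,2).

From H_k ≅ ker(∂_k) / im(∂_{k+1}) we obtain:

  H_0: rank C_0 − rank ∂_1 = 10 − 9 = 1, and the invariant factors of ∂_1 are all 1, so H_0 ≅ Z.
  H_1: rank ker ∂_1 − rank ∂_2 = (30 − 9) − 20 = 1, and ∂_2 has invariant factor 2 > 1, so H_1 ≅ Z ⊕ Z/2.
  H_2: rank ker ∂_2 − rank ∂_3 = (20 − 20) − 0 = 0, and there is no ∂_3, so H_2 ≅ 0.

H_0 = Z,  H_1 = Z ⊕ Z/2,  H_2 = 0.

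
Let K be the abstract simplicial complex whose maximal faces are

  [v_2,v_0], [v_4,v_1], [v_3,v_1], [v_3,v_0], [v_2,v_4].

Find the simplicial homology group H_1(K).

H_1 = Z.

We work with the vertex ordering v_0 < v_1 < v_2 < v_3 < v_4. The simplices of K, each written with vertices in increasing order, are:

  0-simplices (5): [v_0], [v_1], [v_2], [v_3], [v_4]
  1-simplices (5): [v_0,v_2], [v_0,v_3], [v_1,v_3], [v_1,v_4], [v_2,v_4]

Hence C_0 ≅ Z^5, C_1 ≅ Z^5.

Boundary ∂_1: C_1 → C_0 is given by ∂[p,q] = [q] − [p].
The 5×5 boundary matrix has rank 4 and Smith normal form diag(1,1,1,1).

From H_k ≅ ker(∂_k) / im(∂_{k+1}) we obtain:

  H_1: rank ker ∂_1 − rank ∂_2 = (5 − 4) − 0 = 1, and there is no ∂_2, so H_1 = Z.

(K is a triangulation of the circle S^1.)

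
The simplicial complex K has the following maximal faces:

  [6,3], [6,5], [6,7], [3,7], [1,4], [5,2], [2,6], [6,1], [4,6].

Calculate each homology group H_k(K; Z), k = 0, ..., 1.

H_0 ≅ Z,  H_1 ≅ Z^3.

Order the vertices as 1 < 2 < 3 < 4 < 5 < 6 < 7. Listing each simplex with vertices in this order, K has dimension 1 with simplices:

  0-simplices (7): [1], [2], [3], [4], [5], [6], [7]
  1-simplices (9): [1,4], [1,6], [2,5], [2,6], [3,6], [3,7], [4,6], [5,6], [6,7]

giving chain groups C_0 ≅ Z^7, C_1 ≅ Z^9.

The boundary map ∂_1: C_1 → C_0 sends each edge [p,q] (with p < q) to q − p.
This gives a 7×9 integer matrix of rank 6; reducing to Smith normal form yields diagonal entries (1,1,1,1,1,1).

Computing H_k = (kernel of ∂_k) / (image of ∂_{k+1}):

  H_0: rank C_0 − rank ∂_1 = 7 − 6 = 1, and the invariant factors of ∂_1 are all 1, so H_0 ≅ Z.
  H_1: rank ker ∂_1 − rank ∂_2 = (9 − 6) − 0 = 3, and there is no ∂_2, so H_1 ≅ Z^3.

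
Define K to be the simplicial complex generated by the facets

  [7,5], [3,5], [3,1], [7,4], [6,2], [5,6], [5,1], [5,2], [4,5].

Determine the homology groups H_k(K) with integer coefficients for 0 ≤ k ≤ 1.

Take the total order 1 < 2 < 3 < 4 < 5 < 6 < 7 on the vertex set. Then K (dimension 1) consists of the simplices:

  0-simplices (7): [1], [2], [3], [4], [5], [6], [7]
  1-simplices (9): [1,3], [1,5], [2,5], [2,6], [3,5], [4,5], [4,7], [5,6], [5,7]

giving chain groups C_0 ≅ Z^7, C_1 ≅ Z^9.

The boundary map ∂_1: C_1 → C_0 is given by ∂[p,q] = [q] − [p].
The resulting 7×9 matrix has rank 6, and its Smith normal form has invariant factors (1,1,1,1,1,1).

Computing H_k = (kernel of ∂_k) / (image of ∂_{k+1}):

  H_0: rank C_0 − rank ∂_1 = 7 − 6 = 1, and the invariant factors of ∂_1 are all 1, so H_0 = Z.
  H_1: rank ker ∂_1 − rank ∂_2 = (9 − 6) − 0 = 3, and there is no ∂_2, so H_1 = Z^3.

As a check, the Euler characteristic is 7 − 9 = -2, which agrees with 1 − 3 = -2.
(K is a triangulation of a wedge of 3 circles.)

H_0 = Z,  H_1 = Z^3.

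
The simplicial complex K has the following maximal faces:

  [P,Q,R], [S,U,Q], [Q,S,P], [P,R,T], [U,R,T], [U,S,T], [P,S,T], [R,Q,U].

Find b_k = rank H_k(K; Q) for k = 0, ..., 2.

K has 6 vertices, 12 edges, 8 triangles.
rank ∂_0 = 0, rank ∂_1 = 5 ⇒ b_0 = 6 − 0 − 5 = 1; all invariant factors of ∂_1 are 1 so no torsion. So H_0 = Z.
rank ∂_1 = 5, rank ∂_2 = 7 ⇒ b_1 = 12 − 5 − 7 = 0; all invariant factors of ∂_2 are 1 so no torsion. So H_1 = 0.
rank ∂_2 = 7, rank ∂_3 = 0 ⇒ b_2 = 8 − 7 − 0 = 1. So H_2 = Z.

b_0 = 1, b_1 = 0, b_2 = 1.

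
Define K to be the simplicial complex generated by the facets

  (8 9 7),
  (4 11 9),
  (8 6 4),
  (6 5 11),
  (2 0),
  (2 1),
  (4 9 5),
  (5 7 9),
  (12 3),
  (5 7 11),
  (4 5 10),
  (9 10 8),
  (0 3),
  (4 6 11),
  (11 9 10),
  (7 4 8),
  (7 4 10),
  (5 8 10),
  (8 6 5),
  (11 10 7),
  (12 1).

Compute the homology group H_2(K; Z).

H_2 = Z.

Fix the vertex order 0 < 1 < 2 < 3 < 4 < 5 < 6 < 7 < 8 < 9 < 10 < 11 < 12 and write every simplex with vertices in increasing order. Then dim K = 2 and the simplices of K are:

  0-simplices (13): [0], [1], [2], [3], [4], [5], [6], [7], [8], [9], [10], [11], [12]
  1-simplices (29): (29 of them)
  2-simplices (16): [4,5,9], [4,5,10], [4,6,8], [4,6,11], [4,7,8], [4,7,10], [4,9,11], [5,6,8], [5,6,11], [5,7,9], [5,7,11], [5,8,10], [7,8,9], [7,10,11], [8,9,10], [9,10,11]

giving chain groups C_0 ≅ Z^13, C_1 ≅ Z^29, C_2 ≅ Z^16.

The boundary map ∂_1: C_1 → C_0 maps an edge to its endpoints' difference, ∂[p,q] = q − p. For instance
  ∂[4,11] = [11] − [4].
The resulting 13×29 matrix has rank 11, and its Smith normal form has invariant factors (1,1,1,1,1,1,1,1,1,1,1).

The boundary map ∂_2: C_2 → C_1 sends each 2-simplex [p,q,r] to [q,r] − [p,r] + [p,q]. For instance
  ∂[7,8,9] = [8,9] − [7,9] + [7,8],
  ∂[5,6,11] = [6,11] − [5,11] + [5,6].
The resulting 29×16 matrix has rank 15, and its Smith normal form has invariant factors (1,1,1,1,1,1,1,1,1,1,1,1,1,1,1).

Reading off H_k = ker ∂_k / im ∂_{k+1}:

  H_2: rank ker ∂_2 − rank ∂_3 = (16 − 15) − 0 = 1, and there is no ∂_3, so H_2 = Z.

(K is a triangulation of the disjoint union of the circle S^1 and the torus T^2.)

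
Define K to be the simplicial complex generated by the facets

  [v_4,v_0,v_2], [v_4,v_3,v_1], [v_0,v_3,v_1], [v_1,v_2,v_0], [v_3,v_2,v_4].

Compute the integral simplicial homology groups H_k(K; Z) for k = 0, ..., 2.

H_0 ≅ Z,  H_1 ≅ Z,  H_2 = 0.

Take the total order v_0 < v_1 < v_2 < v_3 < v_4 on the vertex set. Then K (dimension 2) consists of the simplices:

  0-simplices (5): [v_0], [v_1], [v_2], [v_3], [v_4]
  1-simplices (10): [v_0,v_1], [v_0,v_2], [v_0,v_3], [v_0,v_4], [v_1,v_2], [v_1,v_3], [v_1,v_4], [v_2,v_3], [v_2,v_4], [v_3,v_4]
  2-simplices (5): [v_0,v_1,v_2], [v_0,v_1,v_3], [v_0,v_2,v_4], [v_1,v_3,v_4], [v_2,v_3,v_4]

Hence C_0 ≅ Z^5, C_1 ≅ Z^10, C_2 ≅ Z^5.

∂_1: C_1 → C_0 is given by ∂[p,q] = [q] − [p]. For instance
  ∂[v_0,v_1] = [v_1] − [v_0].
The 5×10 boundary matrix has rank 4 and Smith normal form diag(1,1,1,1).

The boundary map ∂_2: C_2 → C_1 sends each 2-simplex [p,q,r] to [q,r] − [p,r] + [p,q]. For instance
  ∂[v_0,v_2,v_4] = [v_2,v_4] − [v_0,v_4] + [v_0,v_2],
  ∂[v_0,v_1,v_2] = [v_1,v_2] − [v_0,v_2] + [v_0,v_1].
The 10×5 boundary matrix has rank 5 and Smith normal form diag(1,1,1,1,1).

Computing H_k = (kernel of ∂_k) / (image of ∂_{k+1}):

  H_0: rank C_0 − rank ∂_1 = 5 − 4 = 1, and the invariant factors of ∂_1 are all 1, so H_0 = Z.
  H_1: rank ker ∂_1 − rank ∂_2 = (10 − 4) − 5 = 1, and the invariant factors of ∂_2 are all 1, so H_1 = Z.
  H_2: rank ker ∂_2 − rank ∂_3 = (5 − 5) − 0 = 0, and there is no ∂_3, so H_2 = 0.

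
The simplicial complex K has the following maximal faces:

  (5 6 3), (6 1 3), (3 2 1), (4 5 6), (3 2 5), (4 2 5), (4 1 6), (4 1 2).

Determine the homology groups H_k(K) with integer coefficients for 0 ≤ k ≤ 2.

H_0 = Z,  H_1 = 0,  H_2 = Z.

We work with the vertex ordering 1 < 2 < 3 < 4 < 5 < 6. The simplices of K, each written with vertices in increasing order, are:

  0-simplices (6): [1], [2], [3], [4], [5], [6]
  1-simplices (12): [1,2], [1,3], [1,4], [1,6], [2,3], [2,4], [2,5], [3,5], [3,6], [4,5], [4,6], [5,6]
  2-simplices (8): [1,2,3], [1,2,4], [1,3,6], [1,4,6], [2,3,5], [2,4,5], [3,5,6], [4,5,6]

so the chain groups are C_0 ≅ Z^6, C_1 ≅ Z^12, C_2 ≅ Z^8.

Boundary ∂_1: C_1 → C_0 sends each edge [p,q] (with p < q) to q − p. For instance
  ∂[1,4] = [4] − [1].
As a 6×12 matrix over Z this has rank 5, with invariant factors (1,1,1,1,1).

Boundary ∂_2: C_2 → C_1 acts by ∂[p,q,r] = [q,r] − [p,r] + [p,q]. For instance
  ∂[1,2,3] = [2,3] − [1,3] + [1,2],
  ∂[1,4,6] = [4,6] − [1,6] + [1,4].
As a 12×8 matrix over Z this has rank 7, with invariant factors (1,1,1,1,1,1,1).

From H_k ≅ ker(∂_k) / im(∂_{k+1}) we obtain:

  H_0: rank C_0 − rank ∂_1 = 6 − 5 = 1, and the invariant factors of ∂_1 are all 1, so H_0 ≅ Z.
  H_1: rank ker ∂_1 − rank ∂_2 = (12 − 5) − 7 = 0, and the invariant factors of ∂_2 are all 1, so H_1 ≅ 0.
  H_2: rank ker ∂_2 − rank ∂_3 = (8 − 7) − 0 = 1, and there is no ∂_3, so H_2 ≅ Z.

As a check, the Euler characteristic is 6 − 12 + 8 = 2, which agrees with 1 − 0 + 1 = 2.
(K is a triangulation of the 2-sphere S^2.)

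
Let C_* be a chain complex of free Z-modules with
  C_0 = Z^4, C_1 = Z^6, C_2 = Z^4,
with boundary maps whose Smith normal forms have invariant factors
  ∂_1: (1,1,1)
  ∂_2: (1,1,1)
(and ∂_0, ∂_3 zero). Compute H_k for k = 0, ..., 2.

H_0 ≅ Z,  H_1 = 0,  H_2 ≅ Z.

H_0: b_0 = 4 − 0 − 3 = 1; torsion from ∂_1 factors > 1: none. So H_0 ≅ Z.
H_1: b_1 = 6 − 3 − 3 = 0; torsion from ∂_2 factors > 1: none. So H_1 ≅ 0.
H_2: b_2 = 4 − 3 − 0 = 1; torsion from ∂_3 factors > 1: none. So H_2 ≅ Z.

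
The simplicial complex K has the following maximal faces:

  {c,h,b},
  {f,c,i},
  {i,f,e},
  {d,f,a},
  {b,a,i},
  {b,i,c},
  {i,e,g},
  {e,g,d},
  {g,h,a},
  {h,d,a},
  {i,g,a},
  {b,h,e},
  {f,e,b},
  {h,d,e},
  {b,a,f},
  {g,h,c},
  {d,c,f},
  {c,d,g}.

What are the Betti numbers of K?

Fix the vertex order a < b < c < d < e < f < g < h < i and write every simplex with vertices in increasing order. Then dim K = 2 and the simplices of K are:

  0-simplices (9): a, b, c, d, e, f, g, h, i
  1-simplices (27): ab, ad, af, ag, ah, ai, bc, be, bf, bh, bi, cd, cf, cg, ch, ci, de, df, dg, dh, ef, eg, eh, ei, fi, gh, gi
  2-simplices (18): abf, abi, adf, adh, agh, agi, bch, bci, bef, beh, cdf, cdg, cfi, cgh, deg, deh, efi, egi

giving chain groups C_0 ≅ Z^9, C_1 ≅ Z^27, C_2 ≅ Z^18.

Boundary ∂_1: C_1 → C_0 is given by ∂[p,q] = [q] − [p]. For instance
  ∂gi = i − g.
As a 9×27 matrix over Z this has rank 8, with invariant factors (1,1,1,1,1,1,1,1).

The boundary map ∂_2: C_2 → C_1 acts by ∂[p,q,r] = [q,r] − [p,r] + [p,q]. For instance
  ∂agi = gi − ai + ag,
  ∂agh = gh − ah + ag.
This gives a 27×18 integer matrix of rank 18; reducing to Smith normal form yields diagonal entries (1,1,1,1,1,1,1,1,1,1,1,1,1,1,1,1,1,2).

Computing H_k = (kernel of ∂_k) / (image of ∂_{k+1}):

  H_0: rank C_0 − rank ∂_1 = 9 − 8 = 1, and the invariant factors of ∂_1 are all 1, so H_0 = Z.
  H_1: rank ker ∂_1 − rank ∂_2 = (27 − 8) − 18 = 1, and ∂_2 has invariant factor 2 > 1, so H_1 = Z ⊕ Z/2.
  H_2: rank ker ∂_2 − rank ∂_3 = (18 − 18) − 0 = 0, and there is no ∂_3, so H_2 = 0.

Hence the Betti numbers are b_0 = 1, b_1 = 1, b_2 = 0.

b_0 = 1, b_1 = 1, b_2 = 0.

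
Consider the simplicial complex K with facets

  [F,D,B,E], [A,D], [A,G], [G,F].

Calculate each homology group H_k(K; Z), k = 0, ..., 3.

Order the vertices as A < B < D < E < F < G. Listing each simplex with vertices in this order, K has dimension 3 with simplices:

  0-simplices (6): A, B, D, E, F, G
  1-simplices (9): AD, AG, BD, BE, BF, DE, DF, EF, FG
  2-simplices (4): BDE, BDF, BEF, DEF
  3-simplices (1): BDEF

Hence C_0 ≅ Z^6, C_1 ≅ Z^9, C_2 ≅ Z^4, C_3 ≅ Z^1.

The boundary map ∂_1: C_1 → C_0 maps an edge to its endpoints' difference, ∂[p,q] = q − p. For instance
  ∂AD = D − A.
The resulting 6×9 matrix has rank 5, and its Smith normal form has invariant factors (1,1,1,1,1).

∂_2: C_2 → C_1 sends each 2-simplex [p,q,r] to [q,r] − [p,r] + [p,q]. For instance
  ∂DEF = EF − DF + DE,
  ∂BDF = DF − BF + BD.
The resulting 9×4 matrix has rank 3, and its Smith normal form has invariant factors (1,1,1).

Boundary ∂_3: C_3 → C_2 sends each 3-simplex σ to the alternating sum Σ_i (−1)^i (σ with its i-th vertex removed). For instance
  ∂BDEF = DEF − BEF + BDF − BDE.
As a 4×1 matrix over Z this has rank 1, with invariant factors (1).

Computing H_k = (kernel of ∂_k) / (image of ∂_{k+1}):

  H_0: rank C_0 − rank ∂_1 = 6 − 5 = 1, and the invariant factors of ∂_1 are all 1, so H_0 ≅ Z.
  H_1: rank ker ∂_1 − rank ∂_2 = (9 − 5) − 3 = 1, and the invariant factors of ∂_2 are all 1, so H_1 ≅ Z.
  H_2: rank ker ∂_2 − rank ∂_3 = (4 − 3) − 1 = 0, and the invariant factors of ∂_3 are all 1, so H_2 ≅ 0.
  H_3: rank ker ∂_3 − rank ∂_4 = (1 − 1) − 0 = 0, and there is no ∂_4, so H_3 ≅ 0.

As a check, the Euler characteristic is 6 − 9 + 4 − 1 = 0, which agrees with 1 − 1 + 0 − 0 = 0.

H_0 = Z,  H_1 = Z,  H_2 = 0,  H_3 = 0.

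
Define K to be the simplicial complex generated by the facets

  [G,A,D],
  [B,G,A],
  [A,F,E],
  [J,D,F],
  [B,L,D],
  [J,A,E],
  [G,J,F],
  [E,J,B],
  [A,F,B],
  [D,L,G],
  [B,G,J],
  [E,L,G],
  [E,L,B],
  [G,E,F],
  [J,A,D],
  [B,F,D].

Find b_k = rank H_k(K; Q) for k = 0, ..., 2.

K has 8 vertices, 24 edges, 16 triangles.
rank ∂_0 = 0, rank ∂_1 = 7 ⇒ b_0 = 8 − 0 − 7 = 1; all invariant factors of ∂_1 are 1 so no torsion. So H_0 = Z.
rank ∂_1 = 7, rank ∂_2 = 15 ⇒ b_1 = 24 − 7 − 15 = 2; all invariant factors of ∂_2 are 1 so no torsion. So H_1 = Z^2.
rank ∂_2 = 15, rank ∂_3 = 0 ⇒ b_2 = 16 − 15 − 0 = 1. So H_2 = Z.

b_0 = 1, b_1 = 2, b_2 = 1.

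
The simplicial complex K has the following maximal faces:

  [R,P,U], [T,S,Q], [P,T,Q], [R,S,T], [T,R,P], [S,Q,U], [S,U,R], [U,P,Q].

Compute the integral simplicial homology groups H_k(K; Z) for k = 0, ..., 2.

H_0 ≅ Z,  H_1 = 0,  H_2 ≅ Z.

Order the vertices as P < Q < R < S < T < U. Listing each simplex with vertices in this order, K has dimension 2 with simplices:

  0-simplices (6): P, Q, R, S, T, U
  1-simplices (12): PQ, PR, PT, PU, QS, QT, QU, RS, RT, RU, ST, SU
  2-simplices (8): PQT, PQU, PRT, PRU, QST, QSU, RST, RSU

Hence C_0 ≅ Z^6, C_1 ≅ Z^12, C_2 ≅ Z^8.

The boundary map ∂_1: C_1 → C_0 is given by ∂[p,q] = [q] − [p].
The resulting 6×12 matrix has rank 5, and its Smith normal form has invariant factors (1,1,1,1,1).

∂_2: C_2 → C_1 acts by ∂[p,q,r] = [q,r] − [p,r] + [p,q]. For instance
  ∂RSU = SU − RU + RS,
  ∂QST = ST − QT + QS.
As a 12×8 matrix over Z this has rank 7, with invariant factors (1,1,1,1,1,1,1).

Now H_k = ker ∂_k / im ∂_{k+1}, so:

  H_0: rank C_0 − rank ∂_1 = 6 − 5 = 1, and the invariant factors of ∂_1 are all 1, so H_0 ≅ Z.
  H_1: rank ker ∂_1 − rank ∂_2 = (12 − 5) − 7 = 0, and the invariant factors of ∂_2 are all 1, so H_1 ≅ 0.
  H_2: rank ker ∂_2 − rank ∂_3 = (8 − 7) − 0 = 1, and there is no ∂_3, so H_2 ≅ Z.

(K is a triangulation of the 2-sphere S^2.)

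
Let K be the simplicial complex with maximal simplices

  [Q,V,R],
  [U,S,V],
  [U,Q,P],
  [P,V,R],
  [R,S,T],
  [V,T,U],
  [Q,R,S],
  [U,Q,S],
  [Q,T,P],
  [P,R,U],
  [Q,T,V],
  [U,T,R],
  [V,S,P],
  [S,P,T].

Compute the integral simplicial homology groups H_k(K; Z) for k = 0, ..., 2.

Fix the vertex order P < Q < R < S < T < U < V and write every simplex with vertices in increasing order. Then dim K = 2 and the simplices of K are:

  0-simplices (7): P, Q, R, S, T, U, V
  1-simplices (21): PQ, PR, PS, PT, PU, PV, QR, QS, QT, QU, QV, RS, RT, RU, RV, ST, SU, SV, TU, TV, UV
  2-simplices (14): PQT, PQU, PRU, PRV, PST, PSV, QRS, QRV, QSU, QTV, RST, RTU, SUV, TUV

giving chain groups C_0 ≅ Z^7, C_1 ≅ Z^21, C_2 ≅ Z^14.

∂_1: C_1 → C_0 maps an edge to its endpoints' difference, ∂[p,q] = q − p.
As a 7×21 matrix over Z this has rank 6, with invariant factors (1,1,1,1,1,1).

∂_2: C_2 → C_1 acts by ∂[p,q,r] = [q,r] − [p,r] + [p,q]. For instance
  ∂TUV = UV − TV + TU,
  ∂PRV = RV − PV + PR.
The 21×14 boundary matrix has rank 13 and Smith normal form diag(1,1,1,1,1,1,1,1,1,1,1,1,1).

Computing H_k = (kernel of ∂_k) / (image of ∂_{k+1}):

  H_0: rank C_0 − rank ∂_1 = 7 − 6 = 1, and the invariant factors of ∂_1 are all 1, so H_0 ≅ Z.
  H_1: rank ker ∂_1 − rank ∂_2 = (21 − 6) − 13 = 2, and the invariant factors of ∂_2 are all 1, so H_1 ≅ Z^2.
  H_2: rank ker ∂_2 − rank ∂_3 = (14 − 13) − 0 = 1, and there is no ∂_3, so H_2 ≅ Z.

As a check, the Euler characteristic is 7 − 21 + 14 = 0, which agrees with 1 − 2 + 1 = 0.
(K is a triangulation of the torus T^2.)

H_0 = Z,  H_1 = Z^2,  H_2 = Z.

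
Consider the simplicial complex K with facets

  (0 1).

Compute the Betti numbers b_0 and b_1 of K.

b_0 = 1, b_1 = 0.

Fix the vertex order 0 < 1 and write every simplex with vertices in increasing order. Then dim K = 1 and the simplices of K are:

  0-simplices (2): [0], [1]
  1-simplices (1): [0,1]

giving chain groups C_0 ≅ Z^2, C_1 ≅ Z^1.

Boundary ∂_1: C_1 → C_0 sends each edge [p,q] (with p < q) to q − p. For instance
  ∂[0,1] = [1] − [0].
The 2×1 boundary matrix has rank 1 and Smith normal form diag(1).

Computing H_k = (kernel of ∂_k) / (image of ∂_{k+1}):

  H_0: rank C_0 − rank ∂_1 = 2 − 1 = 1, and the invariant factors of ∂_1 are all 1, so H_0 ≅ Z.
  H_1: rank ker ∂_1 − rank ∂_2 = (1 − 1) − 0 = 0, and there is no ∂_2, so H_1 ≅ 0.

As a check, the Euler characteristic is 2 − 1 = 1, which agrees with 1 − 0 = 1.

Hence the Betti numbers are b_0 = 1, b_1 = 0.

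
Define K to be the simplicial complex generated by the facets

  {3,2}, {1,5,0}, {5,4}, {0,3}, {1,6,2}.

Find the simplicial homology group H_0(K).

We work with the vertex ordering 0 < 1 < 2 < 3 < 4 < 5 < 6. The simplices of K, each written with vertices in increasing order, are:

  0-simplices (7): [0], [1], [2], [3], [4], [5], [6]
  1-simplices (9): [0,1], [0,3], [0,5], [1,2], [1,5], [1,6], [2,3], [2,6], [4,5]
  2-simplices (2): [0,1,5], [1,2,6]

giving chain groups C_0 ≅ Z^7, C_1 ≅ Z^9, C_2 ≅ Z^2.

∂_1: C_1 → C_0 sends each edge [p,q] (with p < q) to q − p. For instance
  ∂[2,3] = [3] − [2].
The resulting 7×9 matrix has rank 6, and its Smith normal form has invariant factors (1,1,1,1,1,1).

The boundary map ∂_2: C_2 → C_1 sends each 2-simplex [p,q,r] to [q,r] − [p,r] + [p,q]. For instance
  ∂[1,2,6] = [2,6] − [1,6] + [1,2],
  ∂[0,1,5] = [1,5] − [0,5] + [0,1].
This gives a 9×2 integer matrix of rank 2; reducing to Smith normal form yields diagonal entries (1,1).

From H_k ≅ ker(∂_k) / im(∂_{k+1}) we obtain:

  H_0: rank C_0 − rank ∂_1 = 7 − 6 = 1, and the invariant factors of ∂_1 are all 1, so H_0 ≅ Z.

H_0 = Z.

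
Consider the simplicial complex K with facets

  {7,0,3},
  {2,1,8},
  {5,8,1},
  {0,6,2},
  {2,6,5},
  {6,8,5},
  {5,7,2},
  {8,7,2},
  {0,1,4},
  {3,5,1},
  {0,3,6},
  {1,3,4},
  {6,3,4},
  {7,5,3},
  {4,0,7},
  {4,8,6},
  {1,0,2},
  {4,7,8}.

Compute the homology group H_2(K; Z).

H_2 ≅ 0.

K has 9 vertices, 27 edges, 18 triangles.
rank ∂_2 = 18, rank ∂_3 = 0 ⇒ b_2 = 18 − 18 − 0 = 0. So H_2 ≅ 0.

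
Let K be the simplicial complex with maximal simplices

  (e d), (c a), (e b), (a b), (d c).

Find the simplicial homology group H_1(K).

Take the total order a < b < c < d < e on the vertex set. Then K (dimension 1) consists of the simplices:

  0-simplices (5): a, b, c, d, e
  1-simplices (5): ab, ac, be, cd, de

giving chain groups C_0 ≅ Z^5, C_1 ≅ Z^5.

Boundary ∂_1: C_1 → C_0 is given by ∂[p,q] = [q] − [p].
The 5×5 boundary matrix has rank 4 and Smith normal form diag(1,1,1,1).

From H_k ≅ ker(∂_k) / im(∂_{k+1}) we obtain:

  H_1: rank ker ∂_1 − rank ∂_2 = (5 − 4) − 0 = 1, and there is no ∂_2, so H_1 ≅ Z.

H_1 = Z.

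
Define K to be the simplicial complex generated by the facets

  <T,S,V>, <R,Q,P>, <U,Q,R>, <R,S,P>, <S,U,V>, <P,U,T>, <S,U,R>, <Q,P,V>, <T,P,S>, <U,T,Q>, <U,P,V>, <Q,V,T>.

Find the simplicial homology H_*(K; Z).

We work with the vertex ordering P < Q < R < S < T < U < V. The simplices of K, each written with vertices in increasing order, are:

  0-simplices (7): P, Q, R, S, T, U, V
  1-simplices (18): PQ, PR, PS, PT, PU, PV, QR, QT, QU, QV, RS, RU, ST, SU, SV, TU, TV, UV
  2-simplices (12): PQR, PQV, PRS, PST, PTU, PUV, QRU, QTU, QTV, RSU, STV, SUV

Hence C_0 ≅ Z^7, C_1 ≅ Z^18, C_2 ≅ Z^12.

∂_1: C_1 → C_0 is given by ∂[p,q] = [q] − [p]. For instance
  ∂UV = V − U.
This gives a 7×18 integer matrix of rank 6; reducing to Smith normal form yields diagonal entries (1,1,1,1,1,1).

Boundary ∂_2: C_2 → C_1 sends each 2-simplex [p,q,r] to [q,r] − [p,r] + [p,q]. For instance
  ∂PRS = RS − PS + PR,
  ∂STV = TV − SV + ST.
The 18×12 boundary matrix has rank 12 and Smith normal form diag(1,1,1,1,1,1,1,1,1,1,1,2).

Reading off H_k = ker ∂_k / im ∂_{k+1}:

  H_0: rank C_0 − rank ∂_1 = 7 − 6 = 1, and the invariant factors of ∂_1 are all 1, so H_0 ≅ Z.
  H_1: rank ker ∂_1 − rank ∂_2 = (18 − 6) − 12 = 0, and ∂_2 has invariant factor 2 > 1, so H_1 ≅ Z/2Z.
  H_2: rank ker ∂_2 − rank ∂_3 = (12 − 12) − 0 = 0, and there is no ∂_3, so H_2 ≅ 0.

As a check, the Euler characteristic is 7 − 18 + 12 = 1, which agrees with 1 − 0 + 0 = 1.

H_0 = Z,  H_1 = Z/2Z,  H_2 = 0.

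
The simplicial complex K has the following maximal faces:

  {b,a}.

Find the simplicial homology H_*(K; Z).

K has 2 vertices, 1 edge.
rank ∂_0 = 0, rank ∂_1 = 1 ⇒ b_0 = 2 − 0 − 1 = 1; all invariant factors of ∂_1 are 1 so no torsion. So H_0 = Z.
rank ∂_1 = 1, rank ∂_2 = 0 ⇒ b_1 = 1 − 1 − 0 = 0. So H_1 = 0.

H_0 = Z,  H_1 = 0.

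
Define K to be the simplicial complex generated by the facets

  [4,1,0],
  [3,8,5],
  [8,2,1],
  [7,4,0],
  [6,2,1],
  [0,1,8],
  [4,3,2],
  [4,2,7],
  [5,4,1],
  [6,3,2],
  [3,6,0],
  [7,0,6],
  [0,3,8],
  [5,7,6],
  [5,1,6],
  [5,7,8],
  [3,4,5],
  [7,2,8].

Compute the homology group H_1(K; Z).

H_1 = Z^2.

We work with the vertex ordering 0 < 1 < 2 < 3 < 4 < 5 < 6 < 7 < 8. The simplices of K, each written with vertices in increasing order, are:

  0-simplices (9): [0], [1], [2], [3], [4], [5], [6], [7], [8]
  1-simplices (27): (27 of them)
  2-simplices (18): [0,1,4], [0,1,8], [0,3,6], [0,3,8], [0,4,7], [0,6,7], [1,2,6], [1,2,8], [1,4,5], [1,5,6], [2,3,4], [2,3,6], [2,4,7], [2,7,8], [3,4,5], [3,5,8], [5,6,7], [5,7,8]

so the chain groups are C_0 ≅ Z^9, C_1 ≅ Z^27, C_2 ≅ Z^18.

∂_1: C_1 → C_0 maps an edge to its endpoints' difference, ∂[p,q] = q − p. For instance
  ∂[3,8] = [8] − [3].
The resulting 9×27 matrix has rank 8, and its Smith normal form has invariant factors (1,1,1,1,1,1,1,1).

Boundary ∂_2: C_2 → C_1 maps a triangle to the signed sum of its edges. For instance
  ∂[5,7,8] = [7,8] − [5,8] + [5,7],
  ∂[1,4,5] = [4,5] − [1,5] + [1,4].
As a 27×18 matrix over Z this has rank 17, with invariant factors (1,1,1,1,1,1,1,1,1,1,1,1,1,1,1,1,1).

Computing H_k = (kernel of ∂_k) / (image of ∂_{k+1}):

  H_1: rank ker ∂_1 − rank ∂_2 = (27 − 8) − 17 = 2, and the invariant factors of ∂_2 are all 1, so H_1 = Z^2.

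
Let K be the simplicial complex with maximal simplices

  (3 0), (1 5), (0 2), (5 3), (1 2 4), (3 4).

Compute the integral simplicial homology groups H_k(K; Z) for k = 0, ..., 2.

H_0 ≅ Z,  H_1 ≅ Z^2,  H_2 = 0.

Order the vertices as 0 < 1 < 2 < 3 < 4 < 5. Listing each simplex with vertices in this order, K has dimension 2 with simplices:

  0-simplices (6): [0], [1], [2], [3], [4], [5]
  1-simplices (8): [0,2], [0,3], [1,2], [1,4], [1,5], [2,4], [3,4], [3,5]
  2-simplices (1): [1,2,4]

so the chain groups are C_0 ≅ Z^6, C_1 ≅ Z^8, C_2 ≅ Z^1.

The boundary map ∂_1: C_1 → C_0 sends each edge [p,q] (with p < q) to q − p. For instance
  ∂[1,5] = [5] − [1].
As a 6×8 matrix over Z this has rank 5, with invariant factors (1,1,1,1,1).

∂_2: C_2 → C_1 acts by ∂[p,q,r] = [q,r] − [p,r] + [p,q]. For instance
  ∂[1,2,4] = [2,4] − [1,4] + [1,2].
As a 8×1 matrix over Z this has rank 1, with invariant factors (1).

From H_k ≅ ker(∂_k) / im(∂_{k+1}) we obtain:

  H_0: rank C_0 − rank ∂_1 = 6 − 5 = 1, and the invariant factors of ∂_1 are all 1, so H_0 = Z.
  H_1: rank ker ∂_1 − rank ∂_2 = (8 − 5) − 1 = 2, and the invariant factors of ∂_2 are all 1, so H_1 = Z^2.
  H_2: rank ker ∂_2 − rank ∂_3 = (1 − 1) − 0 = 0, and there is no ∂_3, so H_2 = 0.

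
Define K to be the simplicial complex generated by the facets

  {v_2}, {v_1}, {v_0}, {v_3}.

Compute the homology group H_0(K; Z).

Fix the vertex order v_0 < v_1 < v_2 < v_3 and write every simplex with vertices in increasing order. Then dim K = 0 and the simplices of K are:

  0-simplices (4): [v_0], [v_1], [v_2], [v_3]

giving chain groups C_0 ≅ Z^4.

Computing H_k = (kernel of ∂_k) / (image of ∂_{k+1}):

  H_0: rank C_0 − rank ∂_1 = 4 − 0 = 4, and there is no ∂_1, so H_0 ≅ Z^4.

H_0 = Z^4.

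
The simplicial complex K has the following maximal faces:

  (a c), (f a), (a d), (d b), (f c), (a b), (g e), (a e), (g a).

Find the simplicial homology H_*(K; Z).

H_0 = Z,  H_1 = Z^3.

We work with the vertex ordering a < b < c < d < e < f < g. The simplices of K, each written with vertices in increasing order, are:

  0-simplices (7): a, b, c, d, e, f, g
  1-simplices (9): ab, ac, ad, ae, af, ag, bd, cf, eg

so the chain groups are C_0 ≅ Z^7, C_1 ≅ Z^9.

Boundary ∂_1: C_1 → C_0 sends each edge [p,q] (with p < q) to q − p. For instance
  ∂ad = d − a.
The 7×9 boundary matrix has rank 6 and Smith normal form diag(1,1,1,1,1,1).

Now H_k = ker ∂_k / im ∂_{k+1}, so:

  H_0: rank C_0 − rank ∂_1 = 7 − 6 = 1, and the invariant factors of ∂_1 are all 1, so H_0 = Z.
  H_1: rank ker ∂_1 − rank ∂_2 = (9 − 6) − 0 = 3, and there is no ∂_2, so H_1 = Z^3.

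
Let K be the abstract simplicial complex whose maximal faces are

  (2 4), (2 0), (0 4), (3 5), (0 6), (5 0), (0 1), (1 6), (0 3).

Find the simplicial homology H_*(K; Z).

Order the vertices as 0 < 1 < 2 < 3 < 4 < 5 < 6. Listing each simplex with vertices in this order, K has dimension 1 with simplices:

  0-simplices (7): [0], [1], [2], [3], [4], [5], [6]
  1-simplices (9): [0,1], [0,2], [0,3], [0,4], [0,5], [0,6], [1,6], [2,4], [3,5]

Hence C_0 ≅ Z^7, C_1 ≅ Z^9.

The boundary map ∂_1: C_1 → C_0 maps an edge to its endpoints' difference, ∂[p,q] = q − p. For instance
  ∂[0,2] = [2] − [0].
This gives a 7×9 integer matrix of rank 6; reducing to Smith normal form yields diagonal entries (1,1,1,1,1,1).

From H_k ≅ ker(∂_k) / im(∂_{k+1}) we obtain:

  H_0: rank C_0 − rank ∂_1 = 7 − 6 = 1, and the invariant factors of ∂_1 are all 1, so H_0 = Z.
  H_1: rank ker ∂_1 − rank ∂_2 = (9 − 6) − 0 = 3, and there is no ∂_2, so H_1 = Z^3.

H_0 = Z,  H_1 = Z^3.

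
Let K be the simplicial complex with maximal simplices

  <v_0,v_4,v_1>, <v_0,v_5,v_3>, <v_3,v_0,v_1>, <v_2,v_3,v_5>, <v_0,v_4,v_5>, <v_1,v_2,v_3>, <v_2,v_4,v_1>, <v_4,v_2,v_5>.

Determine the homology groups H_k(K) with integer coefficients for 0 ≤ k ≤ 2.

H_0 ≅ Z,  H_1 = 0,  H_2 ≅ Z.

Order the vertices as v_0 < v_1 < v_2 < v_3 < v_4 < v_5. Listing each simplex with vertices in this order, K has dimension 2 with simplices:

  0-simplices (6): [v_0], [v_1], [v_2], [v_3], [v_4], [v_5]
  1-simplices (12): [v_0,v_1], [v_0,v_3], [v_0,v_4], [v_0,v_5], [v_1,v_2], [v_1,v_3], [v_1,v_4], [v_2,v_3], [v_2,v_4], [v_2,v_5], [v_3,v_5], [v_4,v_5]
  2-simplices (8): [v_0,v_1,v_3], [v_0,v_1,v_4], [v_0,v_3,v_5], [v_0,v_4,v_5], [v_1,v_2,v_3], [v_1,v_2,v_4], [v_2,v_3,v_5], [v_2,v_4,v_5]

giving chain groups C_0 ≅ Z^6, C_1 ≅ Z^12, C_2 ≅ Z^8.

∂_1: C_1 → C_0 sends each edge [p,q] (with p < q) to q − p.
The resulting 6×12 matrix has rank 5, and its Smith normal form has invariant factors (1,1,1,1,1).

Boundary ∂_2: C_2 → C_1 maps a triangle to the signed sum of its edges. For instance
  ∂[v_0,v_4,v_5] = [v_4,v_5] − [v_0,v_5] + [v_0,v_4],
  ∂[v_1,v_2,v_3] = [v_2,v_3] − [v_1,v_3] + [v_1,v_2].
The 12×8 boundary matrix has rank 7 and Smith normal form diag(1,1,1,1,1,1,1).

From H_k ≅ ker(∂_k) / im(∂_{k+1}) we obtain:

  H_0: rank C_0 − rank ∂_1 = 6 − 5 = 1, and the invariant factors of ∂_1 are all 1, so H_0 ≅ Z.
  H_1: rank ker ∂_1 − rank ∂_2 = (12 − 5) − 7 = 0, and the invariant factors of ∂_2 are all 1, so H_1 ≅ 0.
  H_2: rank ker ∂_2 − rank ∂_3 = (8 − 7) − 0 = 1, and there is no ∂_3, so H_2 ≅ Z.

As a check, the Euler characteristic is 6 − 12 + 8 = 2, which agrees with 1 − 0 + 1 = 2.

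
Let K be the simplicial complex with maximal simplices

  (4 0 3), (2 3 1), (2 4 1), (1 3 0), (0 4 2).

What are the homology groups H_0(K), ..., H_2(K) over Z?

We work with the vertex ordering 0 < 1 < 2 < 3 < 4. The simplices of K, each written with vertices in increasing order, are:

  0-simplices (5): [0], [1], [2], [3], [4]
  1-simplices (10): [0,1], [0,2], [0,3], [0,4], [1,2], [1,3], [1,4], [2,3], [2,4], [3,4]
  2-simplices (5): [0,1,3], [0,2,4], [0,3,4], [1,2,3], [1,2,4]

giving chain groups C_0 ≅ Z^5, C_1 ≅ Z^10, C_2 ≅ Z^5.

The boundary map ∂_1: C_1 → C_0 is given by ∂[p,q] = [q] − [p]. For instance
  ∂[1,3] = [3] − [1].
As a 5×10 matrix over Z this has rank 4, with invariant factors (1,1,1,1).

Boundary ∂_2: C_2 → C_1 sends each 2-simplex [p,q,r] to [q,r] − [p,r] + [p,q]. For instance
  ∂[0,3,4] = [3,4] − [0,4] + [0,3],
  ∂[0,2,4] = [2,4] − [0,4] + [0,2].
This gives a 10×5 integer matrix of rank 5; reducing to Smith normal form yields diagonal entries (1,1,1,1,1).

From H_k ≅ ker(∂_k) / im(∂_{k+1}) we obtain:

  H_0: rank C_0 − rank ∂_1 = 5 − 4 = 1, and the invariant factors of ∂_1 are all 1, so H_0 ≅ Z.
  H_1: rank ker ∂_1 − rank ∂_2 = (10 − 4) − 5 = 1, and the invariant factors of ∂_2 are all 1, so H_1 ≅ Z.
  H_2: rank ker ∂_2 − rank ∂_3 = (5 − 5) − 0 = 0, and there is no ∂_3, so H_2 ≅ 0.

H_0 ≅ Z,  H_1 ≅ Z,  H_2 = 0.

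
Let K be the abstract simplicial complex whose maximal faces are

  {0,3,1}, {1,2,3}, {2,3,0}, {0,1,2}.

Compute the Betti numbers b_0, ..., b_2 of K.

b_0 = 1, b_1 = 0, b_2 = 1.

Take the total order 0 < 1 < 2 < 3 on the vertex set. Then K (dimension 2) consists of the simplices:

  0-simplices (4): [0], [1], [2], [3]
  1-simplices (6): [0,1], [0,2], [0,3], [1,2], [1,3], [2,3]
  2-simplices (4): [0,1,2], [0,1,3], [0,2,3], [1,2,3]

giving chain groups C_0 ≅ Z^4, C_1 ≅ Z^6, C_2 ≅ Z^4.

Boundary ∂_1: C_1 → C_0 sends each edge [p,q] (with p < q) to q − p. For instance
  ∂[2,3] = [3] − [2].
The resulting 4×6 matrix has rank 3, and its Smith normal form has invariant factors (1,1,1).

Boundary ∂_2: C_2 → C_1 acts by ∂[p,q,r] = [q,r] − [p,r] + [p,q]. For instance
  ∂[1,2,3] = [2,3] − [1,3] + [1,2],
  ∂[0,1,3] = [1,3] − [0,3] + [0,1].
The resulting 6×4 matrix has rank 3, and its Smith normal form has invariant factors (1,1,1).

From H_k ≅ ker(∂_k) / im(∂_{k+1}) we obtain:

  H_0: rank C_0 − rank ∂_1 = 4 − 3 = 1, and the invariant factors of ∂_1 are all 1, so H_0 ≅ Z.
  H_1: rank ker ∂_1 − rank ∂_2 = (6 − 3) − 3 = 0, and the invariant factors of ∂_2 are all 1, so H_1 ≅ 0.
  H_2: rank ker ∂_2 − rank ∂_3 = (4 − 3) − 0 = 1, and there is no ∂_3, so H_2 ≅ Z.

As a check, the Euler characteristic is 4 − 6 + 4 = 2, which agrees with 1 − 0 + 1 = 2.

Hence the Betti numbers are b_0 = 1, b_1 = 0, b_2 = 1.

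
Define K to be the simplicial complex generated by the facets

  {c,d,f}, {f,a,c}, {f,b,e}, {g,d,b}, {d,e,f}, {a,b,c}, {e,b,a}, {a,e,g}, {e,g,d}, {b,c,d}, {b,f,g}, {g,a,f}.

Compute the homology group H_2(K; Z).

H_2 = 0.

Fix the vertex order a < b < c < d < e < f < g and write every simplex with vertices in increasing order. Then dim K = 2 and the simplices of K are:

  0-simplices (7): a, b, c, d, e, f, g
  1-simplices (18): ab, ac, ae, af, ag, bc, bd, be, bf, bg, cd, cf, de, df, dg, ef, eg, fg
  2-simplices (12): abc, abe, acf, aeg, afg, bcd, bdg, bef, bfg, cdf, def, deg

so the chain groups are C_0 ≅ Z^7, C_1 ≅ Z^18, C_2 ≅ Z^12.

∂_1: C_1 → C_0 is given by ∂[p,q] = [q] − [p].
This gives a 7×18 integer matrix of rank 6; reducing to Smith normal form yields diagonal entries (1,1,1,1,1,1).

Boundary ∂_2: C_2 → C_1 acts by ∂[p,q,r] = [q,r] − [p,r] + [p,q]. For instance
  ∂deg = eg − dg + de,
  ∂bcd = cd − bd + bc.
The 18×12 boundary matrix has rank 12 and Smith normal form diag(1,1,1,1,1,1,1,1,1,1,1,2).

Reading off H_k = ker ∂_k / im ∂_{k+1}:

  H_2: rank ker ∂_2 − rank ∂_3 = (12 − 12) − 0 = 0, and there is no ∂_3, so H_2 ≅ 0.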